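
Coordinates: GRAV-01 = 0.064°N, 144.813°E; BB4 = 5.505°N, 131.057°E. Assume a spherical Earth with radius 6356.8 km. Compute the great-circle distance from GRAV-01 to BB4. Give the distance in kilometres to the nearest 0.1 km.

Δφ = 5.4410°,  Δλ = -13.7560°
a = sin²(Δφ/2) + cos φ₁ cos φ₂ sin²(Δλ/2) = 0.016528
c = 2·arcsin(√a) = 0.257837 rad = 14.7730°
d = R·c = 6356.8 × 0.257837 = 1639.0 km

1639.0 km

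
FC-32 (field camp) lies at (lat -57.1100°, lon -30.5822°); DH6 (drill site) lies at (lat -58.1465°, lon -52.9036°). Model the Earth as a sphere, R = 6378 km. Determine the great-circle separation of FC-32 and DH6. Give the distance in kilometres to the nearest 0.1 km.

Δφ = -1.0365°,  Δλ = -22.3214°
a = sin²(Δφ/2) + cos φ₁ cos φ₂ sin²(Δλ/2) = 0.010819
c = 2·arcsin(√a) = 0.208405 rad = 11.9407°
d = R·c = 6378 × 0.208405 = 1329.2 km

1329.2 km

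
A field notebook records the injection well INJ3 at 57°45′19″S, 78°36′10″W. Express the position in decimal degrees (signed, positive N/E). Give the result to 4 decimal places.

lat: 57.7553° S → -57.7553°
lon: 78.6028° W → -78.6028°

-57.7553°, -78.6028°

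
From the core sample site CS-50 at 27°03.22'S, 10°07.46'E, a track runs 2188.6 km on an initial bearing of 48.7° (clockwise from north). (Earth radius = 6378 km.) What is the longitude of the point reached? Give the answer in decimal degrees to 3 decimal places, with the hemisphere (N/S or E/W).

CS-50: φ = -27.05367°, λ = +10.12433°
δ = d/R = 2188.6/6378 = 0.343148 rad
φ₂ = arcsin(sin φ₁ cos δ + cos φ₁ sin δ cos θ)
   = arcsin(-0.45482·0.94170 + 0.89058·0.33645·0.66000) = -13.32924°
λ₂ = λ₁ + atan2(sin θ sin δ cos φ₁, cos δ − sin φ₁ sin φ₂) = 25.18034°

25.180°E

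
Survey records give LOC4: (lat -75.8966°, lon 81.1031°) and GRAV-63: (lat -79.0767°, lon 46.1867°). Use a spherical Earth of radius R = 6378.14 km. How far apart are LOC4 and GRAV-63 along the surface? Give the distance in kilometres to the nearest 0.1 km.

896.0 km

Δφ = -3.1801°,  Δλ = -34.9164°
a = sin²(Δφ/2) + cos φ₁ cos φ₂ sin²(Δλ/2) = 0.004926
c = 2·arcsin(√a) = 0.140486 rad = 8.0492°
d = R·c = 6378.14 × 0.140486 = 896.0 km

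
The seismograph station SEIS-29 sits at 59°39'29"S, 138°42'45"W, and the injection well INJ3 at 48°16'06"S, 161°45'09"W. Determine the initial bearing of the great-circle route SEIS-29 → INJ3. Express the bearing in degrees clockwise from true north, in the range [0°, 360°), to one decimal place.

SEIS-29: φ = -59.65806°, λ = -138.71250°
INJ3: φ = -48.26833°, λ = -161.75250°
Δλ = -23.0400°
y = sin Δλ · cos φ₂ = -0.260515
x = cos φ₁ sin φ₂ − sin φ₁ cos φ₂ cos Δλ = 0.151657
θ = atan2(y, x) = -59.7944° → 300.2056° (mod 360°)

300.2°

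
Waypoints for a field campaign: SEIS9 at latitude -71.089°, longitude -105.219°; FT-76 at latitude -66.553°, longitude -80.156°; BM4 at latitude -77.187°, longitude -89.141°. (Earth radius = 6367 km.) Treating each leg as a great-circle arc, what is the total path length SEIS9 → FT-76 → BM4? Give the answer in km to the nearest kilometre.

2333 km

SEIS9→FT-76: c = 0.175007 rad, d = 1114.27 km
FT-76→BM4: c = 0.191377 rad, d = 1218.50 km
Total = 1114.27 + 1218.50 = 2332.77 km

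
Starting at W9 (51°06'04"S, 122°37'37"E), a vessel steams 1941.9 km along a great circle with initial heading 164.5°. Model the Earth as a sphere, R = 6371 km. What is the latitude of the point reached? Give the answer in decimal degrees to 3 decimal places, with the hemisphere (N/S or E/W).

W9: φ = -51.10111°, λ = +122.62694°
δ = d/R = 1941.9/6371 = 0.304803 rad
φ₂ = arcsin(sin φ₁ cos δ + cos φ₁ sin δ cos θ)
   = arcsin(-0.77826·0.95391 + 0.62795·0.30011·-0.96363) = -67.51492°
λ₂ = λ₁ + atan2(sin θ sin δ cos φ₁, cos δ − sin φ₁ sin φ₂) = 134.73193°

67.515°S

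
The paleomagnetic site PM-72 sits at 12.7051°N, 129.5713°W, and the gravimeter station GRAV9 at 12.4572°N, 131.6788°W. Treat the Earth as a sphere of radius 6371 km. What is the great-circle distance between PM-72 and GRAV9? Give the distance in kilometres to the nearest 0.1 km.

230.4 km

Δφ = -0.2479°,  Δλ = -2.1075°
a = sin²(Δφ/2) + cos φ₁ cos φ₂ sin²(Δλ/2) = 0.000327
c = 2·arcsin(√a) = 0.036159 rad = 2.0718°
d = R·c = 6371 × 0.036159 = 230.4 km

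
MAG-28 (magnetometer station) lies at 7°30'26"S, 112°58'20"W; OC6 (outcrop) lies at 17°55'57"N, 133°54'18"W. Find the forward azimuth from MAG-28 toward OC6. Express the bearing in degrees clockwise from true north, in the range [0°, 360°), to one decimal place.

321.1°

MAG-28: φ = -7.50722°, λ = -112.97222°
OC6: φ = +17.93250°, λ = -133.90500°
Δλ = -20.9328°
y = sin Δλ · cos φ₂ = -0.339916
x = cos φ₁ sin φ₂ − sin φ₁ cos φ₂ cos Δλ = 0.421357
θ = atan2(y, x) = -38.8937° → 321.1063° (mod 360°)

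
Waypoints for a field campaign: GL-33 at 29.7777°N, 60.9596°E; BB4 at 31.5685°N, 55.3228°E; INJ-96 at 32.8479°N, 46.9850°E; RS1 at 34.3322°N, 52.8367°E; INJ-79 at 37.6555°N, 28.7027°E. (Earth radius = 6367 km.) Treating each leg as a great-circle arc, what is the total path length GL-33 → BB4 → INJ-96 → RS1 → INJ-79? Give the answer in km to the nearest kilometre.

4132 km

GL-33→BB4: c = 0.090189 rad, d = 574.24 km
BB4→INJ-96: c = 0.125101 rad, d = 796.52 km
INJ-96→RS1: c = 0.088918 rad, d = 566.14 km
RS1→INJ-79: c = 0.344710 rad, d = 2194.77 km
Total = 574.24 + 796.52 + 566.14 + 2194.77 = 4131.67 km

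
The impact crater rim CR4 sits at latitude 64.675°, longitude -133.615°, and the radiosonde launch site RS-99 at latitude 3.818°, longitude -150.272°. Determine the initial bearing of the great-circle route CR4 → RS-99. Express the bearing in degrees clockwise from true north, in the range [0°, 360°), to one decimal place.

198.9°

Δλ = -16.6570°
y = sin Δλ · cos φ₂ = -0.286005
x = cos φ₁ sin φ₂ − sin φ₁ cos φ₂ cos Δλ = -0.835562
θ = atan2(y, x) = -161.1044° → 198.8956° (mod 360°)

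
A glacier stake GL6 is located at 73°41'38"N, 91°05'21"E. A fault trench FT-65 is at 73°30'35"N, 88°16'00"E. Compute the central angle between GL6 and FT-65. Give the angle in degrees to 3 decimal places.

GL6: φ = +73.69389°, λ = +91.08917°
FT-65: φ = +73.50972°, λ = +88.26667°
Δφ = -0.1842°,  Δλ = -2.8225°
a = sin²(Δφ/2) + cos φ₁ cos φ₂ sin²(Δλ/2) = 0.000051
c = 2·arcsin(√a) = 0.014272 rad = 0.8177°

0.818°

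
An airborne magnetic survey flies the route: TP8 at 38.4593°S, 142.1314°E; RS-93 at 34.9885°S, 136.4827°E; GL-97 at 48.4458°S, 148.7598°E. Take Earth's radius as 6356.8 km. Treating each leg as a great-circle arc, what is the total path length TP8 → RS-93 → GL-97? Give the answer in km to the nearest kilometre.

2434 km

TP8→RS-93: c = 0.099534 rad, d = 632.72 km
RS-93→GL-97: c = 0.283382 rad, d = 1801.40 km
Total = 632.72 + 1801.40 = 2434.12 km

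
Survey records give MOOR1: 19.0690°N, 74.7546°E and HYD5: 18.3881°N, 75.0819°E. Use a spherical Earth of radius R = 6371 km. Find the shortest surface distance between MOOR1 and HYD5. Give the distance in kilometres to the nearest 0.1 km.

83.2 km

Δφ = -0.6809°,  Δλ = 0.3273°
a = sin²(Δφ/2) + cos φ₁ cos φ₂ sin²(Δλ/2) = 0.000043
c = 2·arcsin(√a) = 0.013057 rad = 0.7481°
d = R·c = 6371 × 0.013057 = 83.2 km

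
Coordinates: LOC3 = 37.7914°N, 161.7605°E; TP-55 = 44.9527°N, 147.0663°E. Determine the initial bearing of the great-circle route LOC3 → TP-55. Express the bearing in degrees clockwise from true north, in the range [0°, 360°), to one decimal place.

Δλ = -14.6942°
y = sin Δλ · cos φ₂ = -0.179513
x = cos φ₁ sin φ₂ − sin φ₁ cos φ₂ cos Δλ = 0.138847
θ = atan2(y, x) = -52.2793° → 307.7207° (mod 360°)

307.7°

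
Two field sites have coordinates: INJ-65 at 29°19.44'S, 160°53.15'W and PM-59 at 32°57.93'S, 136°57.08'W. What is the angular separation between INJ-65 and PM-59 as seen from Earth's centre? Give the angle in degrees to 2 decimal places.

INJ-65: φ = -29.32400°, λ = -160.88583°
PM-59: φ = -32.96550°, λ = -136.95133°
Δφ = -3.6415°,  Δλ = 23.9345°
a = sin²(Δφ/2) + cos φ₁ cos φ₂ sin²(Δλ/2) = 0.032460
c = 2·arcsin(√a) = 0.362312 rad = 20.7590°

20.76°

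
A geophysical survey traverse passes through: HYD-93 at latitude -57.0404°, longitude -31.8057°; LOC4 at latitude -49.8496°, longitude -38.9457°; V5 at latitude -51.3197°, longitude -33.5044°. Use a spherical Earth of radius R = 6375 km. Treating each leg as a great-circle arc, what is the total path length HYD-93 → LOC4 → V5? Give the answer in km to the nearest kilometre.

1346 km

HYD-93→LOC4: c = 0.145631 rad, d = 928.40 km
LOC4→V5: c = 0.065510 rad, d = 417.63 km
Total = 928.40 + 417.63 = 1346.03 km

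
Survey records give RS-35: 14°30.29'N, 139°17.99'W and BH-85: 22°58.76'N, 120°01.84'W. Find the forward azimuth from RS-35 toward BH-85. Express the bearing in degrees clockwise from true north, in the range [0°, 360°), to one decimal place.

RS-35: φ = +14.50483°, λ = -139.29983°
BH-85: φ = +22.97933°, λ = -120.03067°
Δλ = 19.2692°
y = sin Δλ · cos φ₂ = 0.303819
x = cos φ₁ sin φ₂ − sin φ₁ cos φ₂ cos Δλ = 0.160287
θ = atan2(y, x) = 62.1850° → 62.1850° (mod 360°)

62.2°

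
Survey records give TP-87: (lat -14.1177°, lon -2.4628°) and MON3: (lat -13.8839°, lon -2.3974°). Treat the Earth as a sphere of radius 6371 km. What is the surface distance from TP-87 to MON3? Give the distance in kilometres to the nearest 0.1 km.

Δφ = 0.2338°,  Δλ = 0.0654°
a = sin²(Δφ/2) + cos φ₁ cos φ₂ sin²(Δλ/2) = 0.000004
c = 2·arcsin(√a) = 0.004228 rad = 0.2423°
d = R·c = 6371 × 0.004228 = 26.9 km

26.9 km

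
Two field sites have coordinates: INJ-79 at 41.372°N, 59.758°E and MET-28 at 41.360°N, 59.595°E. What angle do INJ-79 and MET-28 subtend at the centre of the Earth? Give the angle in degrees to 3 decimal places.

Δφ = -0.0120°,  Δλ = -0.1630°
a = sin²(Δφ/2) + cos φ₁ cos φ₂ sin²(Δλ/2) = 0.000001
c = 2·arcsin(√a) = 0.002145 rad = 0.1229°

0.123°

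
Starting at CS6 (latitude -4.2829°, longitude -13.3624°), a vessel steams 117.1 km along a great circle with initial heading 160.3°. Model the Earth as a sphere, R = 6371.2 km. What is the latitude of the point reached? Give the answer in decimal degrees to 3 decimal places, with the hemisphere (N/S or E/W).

δ = d/R = 117.1/6371.2 = 0.018380 rad
φ₂ = arcsin(sin φ₁ cos δ + cos φ₁ sin δ cos θ)
   = arcsin(-0.07468·0.99983 + 0.99721·0.01838·-0.94147) = -5.27425°
λ₂ = λ₁ + atan2(sin θ sin δ cos φ₁, cos δ − sin φ₁ sin φ₂) = -13.00592°

5.274°S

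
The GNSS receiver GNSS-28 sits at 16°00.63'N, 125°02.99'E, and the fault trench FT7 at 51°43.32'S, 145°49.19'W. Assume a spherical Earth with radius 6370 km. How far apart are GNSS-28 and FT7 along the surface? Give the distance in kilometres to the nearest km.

GNSS-28: φ = +16.01050°, λ = +125.04983°
FT7: φ = -51.72200°, λ = -145.81983°
Δφ = -67.7325°,  Δλ = 89.1303°
a = sin²(Δφ/2) + cos φ₁ cos φ₂ sin²(Δλ/2) = 0.603740
c = 2·arcsin(√a) = 1.779794 rad = 101.9747°
d = R·c = 6370 × 1.779794 = 11337.3 km

11337 km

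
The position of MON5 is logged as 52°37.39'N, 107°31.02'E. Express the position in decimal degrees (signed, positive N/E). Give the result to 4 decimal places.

lat: 52.6232° N → +52.6232°
lon: 107.5170° E → +107.5170°

+52.6232°, +107.5170°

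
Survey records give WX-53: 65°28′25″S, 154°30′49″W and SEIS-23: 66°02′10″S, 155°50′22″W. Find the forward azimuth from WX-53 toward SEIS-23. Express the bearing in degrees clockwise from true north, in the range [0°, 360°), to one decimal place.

223.5°

WX-53: φ = -65.47361°, λ = -154.51361°
SEIS-23: φ = -66.03611°, λ = -155.83944°
Δλ = -1.3258°
y = sin Δλ · cos φ₂ = -0.009398
x = cos φ₁ sin φ₂ − sin φ₁ cos φ₂ cos Δλ = -0.009916
θ = atan2(y, x) = -136.5377° → 223.4623° (mod 360°)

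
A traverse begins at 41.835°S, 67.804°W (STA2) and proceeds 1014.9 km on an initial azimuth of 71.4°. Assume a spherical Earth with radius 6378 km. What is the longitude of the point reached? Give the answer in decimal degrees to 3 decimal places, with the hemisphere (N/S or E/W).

56.759°W

δ = d/R = 1014.9/6378 = 0.159125 rad
φ₂ = arcsin(sin φ₁ cos δ + cos φ₁ sin δ cos θ)
   = arcsin(-0.66699·0.98737 + 0.74507·0.15845·0.31896) = -38.38226°
λ₂ = λ₁ + atan2(sin θ sin δ cos φ₁, cos δ − sin φ₁ sin φ₂) = -56.75890°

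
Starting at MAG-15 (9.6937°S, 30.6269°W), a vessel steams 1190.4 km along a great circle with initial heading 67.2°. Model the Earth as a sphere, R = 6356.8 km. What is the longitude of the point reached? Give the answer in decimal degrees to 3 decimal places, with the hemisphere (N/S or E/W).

20.700°W

δ = d/R = 1190.4/6356.8 = 0.187264 rad
φ₂ = arcsin(sin φ₁ cos δ + cos φ₁ sin δ cos θ)
   = arcsin(-0.16838·0.98252 + 0.98572·0.18617·0.38752) = -5.41235°
λ₂ = λ₁ + atan2(sin θ sin δ cos φ₁, cos δ − sin φ₁ sin φ₂) = -20.69991°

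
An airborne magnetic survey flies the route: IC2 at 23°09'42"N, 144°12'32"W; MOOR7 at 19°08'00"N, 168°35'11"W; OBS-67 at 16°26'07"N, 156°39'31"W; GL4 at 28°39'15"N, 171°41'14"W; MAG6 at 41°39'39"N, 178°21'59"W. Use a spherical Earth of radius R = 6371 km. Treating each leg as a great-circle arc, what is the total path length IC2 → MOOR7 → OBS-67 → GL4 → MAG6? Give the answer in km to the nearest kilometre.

IC2: φ = +23.16167°, λ = -144.20889°
MOOR7: φ = +19.13333°, λ = -168.58639°
OBS-67: φ = +16.43528°, λ = -156.65861°
GL4: φ = +28.65417°, λ = -171.68722°
MAG6: φ = +41.66083°, λ = -178.36639°
IC2→MOOR7: c = 0.402488 rad, d = 2564.25 km
MOOR7→OBS-67: c = 0.203691 rad, d = 1297.72 km
OBS-67→GL4: c = 0.322147 rad, d = 2052.40 km
GL4→MAG6: c = 0.246000 rad, d = 1567.26 km
Total = 2564.25 + 1297.72 + 2052.40 + 1567.26 = 7481.63 km

7482 km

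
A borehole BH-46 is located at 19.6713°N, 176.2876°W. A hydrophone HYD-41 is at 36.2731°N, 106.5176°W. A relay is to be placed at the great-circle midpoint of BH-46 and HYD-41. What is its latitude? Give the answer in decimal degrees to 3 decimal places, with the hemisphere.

Bx = cos φ₂ cos Δλ = 0.278778,  By = cos φ₂ sin Δλ = 0.756473
φₘ = atan2(sin φ₁ + sin φ₂, √((cos φ₁ + Bx)² + By²)) = 32.88212°
λₘ = λ₁ + atan2(By, cos φ₁ + Bx) = -144.49498°

32.882°N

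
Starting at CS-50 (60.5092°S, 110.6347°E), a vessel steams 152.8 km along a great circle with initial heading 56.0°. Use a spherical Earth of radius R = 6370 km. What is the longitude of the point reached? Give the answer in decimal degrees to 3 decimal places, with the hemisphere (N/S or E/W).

δ = d/R = 152.8/6370 = 0.023987 rad
φ₂ = arcsin(sin φ₁ cos δ + cos φ₁ sin δ cos θ)
   = arcsin(-0.87043·0.99971 + 0.49228·0.02399·0.55919) = -59.72114°
λ₂ = λ₁ + atan2(sin θ sin δ cos φ₁, cos δ − sin φ₁ sin φ₂) = 112.89487°

112.895°E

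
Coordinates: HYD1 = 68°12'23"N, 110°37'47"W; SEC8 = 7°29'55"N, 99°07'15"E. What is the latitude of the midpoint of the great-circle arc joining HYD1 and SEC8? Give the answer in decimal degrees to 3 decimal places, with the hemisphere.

56.762°N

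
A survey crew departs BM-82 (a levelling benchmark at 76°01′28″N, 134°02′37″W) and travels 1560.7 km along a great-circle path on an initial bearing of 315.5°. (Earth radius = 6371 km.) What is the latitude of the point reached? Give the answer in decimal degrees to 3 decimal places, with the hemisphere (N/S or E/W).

BM-82: φ = +76.02444°, λ = -134.04361°
δ = d/R = 1560.7/6371 = 0.244969 rad
φ₂ = arcsin(sin φ₁ cos δ + cos φ₁ sin δ cos θ)
   = arcsin(0.97040·0.97014 + 0.24151·0.24253·0.71325) = 79.48398°
λ₂ = λ₁ + atan2(sin θ sin δ cos φ₁, cos δ − sin φ₁ sin φ₂) = 157.30315°

79.484°N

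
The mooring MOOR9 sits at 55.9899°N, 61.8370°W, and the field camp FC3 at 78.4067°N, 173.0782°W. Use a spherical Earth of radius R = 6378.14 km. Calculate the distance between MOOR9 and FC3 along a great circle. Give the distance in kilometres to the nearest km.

Δφ = 22.4168°,  Δλ = -111.2412°
a = sin²(Δφ/2) + cos φ₁ cos φ₂ sin²(Δλ/2) = 0.114348
c = 2·arcsin(√a) = 0.689910 rad = 39.5289°
d = R·c = 6378.14 × 0.689910 = 4400.3 km

4400 km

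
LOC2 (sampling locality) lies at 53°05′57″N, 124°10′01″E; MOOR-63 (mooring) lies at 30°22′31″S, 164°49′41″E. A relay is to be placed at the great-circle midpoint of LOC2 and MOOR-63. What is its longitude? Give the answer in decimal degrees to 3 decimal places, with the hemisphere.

148.298°E

LOC2: φ = +53.09917°, λ = +124.16694°
MOOR-63: φ = -30.37528°, λ = +164.82806°
Bx = cos φ₂ cos Δλ = 0.654448,  By = cos φ₂ sin Δλ = 0.562142
φₘ = atan2(sin φ₁ + sin φ₂, √((cos φ₁ + Bx)² + By²)) = 12.06940°
λₘ = λ₁ + atan2(By, cos φ₁ + Bx) = 148.29764°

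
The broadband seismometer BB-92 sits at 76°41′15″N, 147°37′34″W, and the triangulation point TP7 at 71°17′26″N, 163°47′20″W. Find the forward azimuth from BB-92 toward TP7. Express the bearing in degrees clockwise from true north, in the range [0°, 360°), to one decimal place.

BB-92: φ = +76.68750°, λ = -147.62611°
TP7: φ = +71.29056°, λ = -163.78889°
Δλ = -16.1628°
y = sin Δλ · cos φ₂ = -0.089292
x = cos φ₁ sin φ₂ − sin φ₁ cos φ₂ cos Δλ = -0.081717
θ = atan2(y, x) = -132.4640° → 227.5360° (mod 360°)

227.5°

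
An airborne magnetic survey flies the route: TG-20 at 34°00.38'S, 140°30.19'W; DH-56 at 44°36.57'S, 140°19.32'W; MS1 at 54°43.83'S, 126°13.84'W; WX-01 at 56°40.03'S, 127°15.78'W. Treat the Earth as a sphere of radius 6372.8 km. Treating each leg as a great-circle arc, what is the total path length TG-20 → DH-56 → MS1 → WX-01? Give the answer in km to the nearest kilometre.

TG-20: φ = -34.00633°, λ = -140.50317°
DH-56: φ = -44.60950°, λ = -140.32200°
MS1: φ = -54.73050°, λ = -126.23067°
WX-01: φ = -56.66717°, λ = -127.26300°
TG-20→DH-56: c = 0.185076 rad, d = 1179.45 km
DH-56→MS1: c = 0.236904 rad, d = 1509.74 km
MS1→WX-01: c = 0.035292 rad, d = 224.91 km
Total = 1179.45 + 1509.74 + 224.91 = 2914.11 km

2914 km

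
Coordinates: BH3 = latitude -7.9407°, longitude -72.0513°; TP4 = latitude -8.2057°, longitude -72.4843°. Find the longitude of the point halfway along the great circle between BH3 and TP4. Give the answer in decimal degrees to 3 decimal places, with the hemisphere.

Bx = cos φ₂ cos Δλ = 0.989734,  By = cos φ₂ sin Δλ = -0.007480
φₘ = atan2(sin φ₁ + sin φ₂, √((cos φ₁ + Bx)² + By²)) = -8.07326°
λₘ = λ₁ + atan2(By, cos φ₁ + Bx) = -72.26773°

72.268°W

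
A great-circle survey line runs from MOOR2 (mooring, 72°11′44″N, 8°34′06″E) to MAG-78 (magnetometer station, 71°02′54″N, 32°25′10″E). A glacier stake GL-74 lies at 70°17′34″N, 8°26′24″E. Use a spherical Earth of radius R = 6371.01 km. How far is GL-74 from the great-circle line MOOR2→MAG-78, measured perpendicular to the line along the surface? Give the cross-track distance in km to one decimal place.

MOOR2: φ = +72.19556°, λ = +8.56833°
MAG-78: φ = +71.04833°, λ = +32.41944°
GL-74: φ = +70.29278°, λ = +8.44000°
δ₁₃ = central angle MOOR2→GL-74 = 0.033218 rad  (haversine)
θ₁₃ = bearing MOOR2→GL-74 = 181.303°,  θ₁₂ = bearing MOOR2→MAG-78 = 87.216°
dₓₜ = R·arcsin(sin δ₁₃ · sin(θ₁₃ − θ₁₂)) = 6371.01·arcsin(0.03321·sin(94.087°)) = 211.091 km
|dₓₜ| = 211.091 km

211.1 km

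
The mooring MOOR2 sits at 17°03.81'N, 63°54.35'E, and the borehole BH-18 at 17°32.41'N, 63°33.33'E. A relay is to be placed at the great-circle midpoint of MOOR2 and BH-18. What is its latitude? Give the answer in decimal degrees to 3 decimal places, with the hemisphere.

MOOR2: φ = +17.06350°, λ = +63.90583°
BH-18: φ = +17.54017°, λ = +63.55550°
Bx = cos φ₂ cos Δλ = 0.953488,  By = cos φ₂ sin Δλ = -0.005830
φₘ = atan2(sin φ₁ + sin φ₂, √((cos φ₁ + Bx)² + By²)) = 17.30191°
λₘ = λ₁ + atan2(By, cos φ₁ + Bx) = 63.73089°

17.302°N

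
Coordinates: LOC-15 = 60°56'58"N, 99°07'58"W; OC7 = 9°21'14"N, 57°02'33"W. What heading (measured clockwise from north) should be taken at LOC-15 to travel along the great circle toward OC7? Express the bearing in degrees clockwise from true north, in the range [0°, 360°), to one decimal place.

130.3°

LOC-15: φ = +60.94944°, λ = -99.13278°
OC7: φ = +9.35389°, λ = -57.04250°
Δλ = 42.0903°
y = sin Δλ · cos φ₂ = 0.661388
x = cos φ₁ sin φ₂ − sin φ₁ cos φ₂ cos Δλ = -0.561180
θ = atan2(y, x) = 130.3142° → 130.3142° (mod 360°)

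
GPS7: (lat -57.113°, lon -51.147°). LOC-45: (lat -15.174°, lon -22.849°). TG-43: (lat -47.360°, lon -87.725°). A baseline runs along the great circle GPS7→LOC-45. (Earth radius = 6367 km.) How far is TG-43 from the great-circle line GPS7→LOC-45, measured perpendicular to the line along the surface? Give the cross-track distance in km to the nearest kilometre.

δ₁₃ = central angle GPS7→TG-43 = 0.419960 rad  (haversine)
θ₁₃ = bearing GPS7→TG-43 = 278.088°,  θ₁₂ = bearing GPS7→LOC-45 = 38.681°
dₓₜ = R·arcsin(sin δ₁₃ · sin(θ₁₃ − θ₁₂)) = 6367·arcsin(0.40772·sin(239.408°)) = -2283.268 km
|dₓₜ| = 2283.268 km

2283 km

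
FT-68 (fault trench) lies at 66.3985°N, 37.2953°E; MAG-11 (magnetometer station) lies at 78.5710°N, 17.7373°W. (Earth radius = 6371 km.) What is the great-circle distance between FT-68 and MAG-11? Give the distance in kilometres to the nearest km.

2149 km

Δφ = 12.1725°,  Δλ = -55.0326°
a = sin²(Δφ/2) + cos φ₁ cos φ₂ sin²(Δλ/2) = 0.028175
c = 2·arcsin(√a) = 0.337306 rad = 19.3262°
d = R·c = 6371 × 0.337306 = 2149.0 km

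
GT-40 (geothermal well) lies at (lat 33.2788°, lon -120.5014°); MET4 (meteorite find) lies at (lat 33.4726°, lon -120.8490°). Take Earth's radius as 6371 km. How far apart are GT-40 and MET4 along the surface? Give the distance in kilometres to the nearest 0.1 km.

38.8 km

Δφ = 0.1938°,  Δλ = -0.3476°
a = sin²(Δφ/2) + cos φ₁ cos φ₂ sin²(Δλ/2) = 0.000009
c = 2·arcsin(√a) = 0.006092 rad = 0.3490°
d = R·c = 6371 × 0.006092 = 38.8 km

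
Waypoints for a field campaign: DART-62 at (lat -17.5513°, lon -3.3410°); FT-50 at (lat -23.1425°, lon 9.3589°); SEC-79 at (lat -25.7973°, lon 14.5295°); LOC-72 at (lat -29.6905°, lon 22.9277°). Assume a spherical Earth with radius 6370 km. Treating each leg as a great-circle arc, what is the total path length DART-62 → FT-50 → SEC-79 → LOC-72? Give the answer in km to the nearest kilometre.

2995 km

DART-62→FT-50: c = 0.229443 rad, d = 1461.55 km
FT-50→SEC-79: c = 0.094291 rad, d = 600.64 km
SEC-79→LOC-72: c = 0.146381 rad, d = 932.45 km
Total = 1461.55 + 600.64 + 932.45 = 2994.63 km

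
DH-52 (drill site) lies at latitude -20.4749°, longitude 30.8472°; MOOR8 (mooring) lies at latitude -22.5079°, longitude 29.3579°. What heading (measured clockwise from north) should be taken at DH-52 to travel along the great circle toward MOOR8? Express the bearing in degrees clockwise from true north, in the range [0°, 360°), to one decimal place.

214.0°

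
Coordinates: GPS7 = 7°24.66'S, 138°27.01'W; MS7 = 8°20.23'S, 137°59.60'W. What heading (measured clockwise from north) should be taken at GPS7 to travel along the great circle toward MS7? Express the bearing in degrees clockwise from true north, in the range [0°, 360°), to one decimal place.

154.0°

GPS7: φ = -7.41100°, λ = -138.45017°
MS7: φ = -8.33717°, λ = -137.99333°
Δλ = 0.4568°
y = sin Δλ · cos φ₂ = 0.007889
x = cos φ₁ sin φ₂ − sin φ₁ cos φ₂ cos Δλ = -0.016168
θ = atan2(y, x) = 153.9907° → 153.9907° (mod 360°)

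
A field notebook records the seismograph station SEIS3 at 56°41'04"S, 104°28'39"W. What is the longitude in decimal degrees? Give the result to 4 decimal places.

104° + 28′/60 + 39″/3600 = 104 + 0.46667 + 0.01083 = 104.4775°

104.4775°W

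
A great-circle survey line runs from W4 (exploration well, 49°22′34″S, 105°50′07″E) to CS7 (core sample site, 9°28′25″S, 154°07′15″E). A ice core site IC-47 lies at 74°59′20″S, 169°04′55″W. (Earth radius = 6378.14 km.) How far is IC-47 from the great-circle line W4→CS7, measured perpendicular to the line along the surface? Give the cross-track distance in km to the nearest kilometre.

4611 km

W4: φ = -49.37611°, λ = +105.83528°
CS7: φ = -9.47361°, λ = +154.12083°
IC-47: φ = -74.98889°, λ = -169.08194°
δ₁₃ = central angle W4→IC-47 = 0.726424 rad  (haversine)
θ₁₃ = bearing W4→IC-47 = 157.138°,  θ₁₂ = bearing W4→CS7 = 62.030°
dₓₜ = R·arcsin(sin δ₁₃ · sin(θ₁₃ − θ₁₂)) = 6378.14·arcsin(0.66420·sin(95.108°)) = 4610.764 km
|dₓₜ| = 4610.764 km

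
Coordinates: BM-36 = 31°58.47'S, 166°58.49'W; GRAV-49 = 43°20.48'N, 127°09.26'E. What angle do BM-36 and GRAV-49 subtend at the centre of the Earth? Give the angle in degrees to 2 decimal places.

96.39°

BM-36: φ = -31.97450°, λ = -166.97483°
GRAV-49: φ = +43.34133°, λ = +127.15433°
Δφ = 75.3158°,  Δλ = -65.8708°
a = sin²(Δφ/2) + cos φ₁ cos φ₂ sin²(Δλ/2) = 0.555623
c = 2·arcsin(√a) = 1.682273 rad = 96.3872°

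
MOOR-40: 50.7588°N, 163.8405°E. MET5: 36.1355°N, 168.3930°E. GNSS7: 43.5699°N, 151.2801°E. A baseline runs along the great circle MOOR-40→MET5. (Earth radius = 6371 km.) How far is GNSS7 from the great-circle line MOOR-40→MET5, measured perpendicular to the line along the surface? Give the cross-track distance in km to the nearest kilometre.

δ₁₃ = central angle MOOR-40→GNSS7 = 0.194368 rad  (haversine)
θ₁₃ = bearing MOOR-40→GNSS7 = 234.664°,  θ₁₂ = bearing MOOR-40→MET5 = 165.645°
dₓₜ = R·arcsin(sin δ₁₃ · sin(θ₁₃ − θ₁₂)) = 6371·arcsin(0.19315·sin(69.018°)) = 1155.267 km
|dₓₜ| = 1155.267 km

1155 km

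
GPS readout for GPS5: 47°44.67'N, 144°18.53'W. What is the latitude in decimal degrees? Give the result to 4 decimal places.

47.7445°N

47° + 44.67′/60 = 47 + 0.74450 = 47.7445°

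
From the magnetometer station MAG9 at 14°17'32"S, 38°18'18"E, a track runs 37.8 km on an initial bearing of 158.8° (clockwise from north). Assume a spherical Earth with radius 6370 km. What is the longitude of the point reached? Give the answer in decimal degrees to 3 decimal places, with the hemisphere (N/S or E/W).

38.432°E

MAG9: φ = -14.29222°, λ = +38.30500°
δ = d/R = 37.8/6370 = 0.005934 rad
φ₂ = arcsin(sin φ₁ cos δ + cos φ₁ sin δ cos θ)
   = arcsin(-0.24687·0.99998 + 0.96905·0.00593·-0.93232) = -14.60918°
λ₂ = λ₁ + atan2(sin θ sin δ cos φ₁, cos δ − sin φ₁ sin φ₂) = 38.43206°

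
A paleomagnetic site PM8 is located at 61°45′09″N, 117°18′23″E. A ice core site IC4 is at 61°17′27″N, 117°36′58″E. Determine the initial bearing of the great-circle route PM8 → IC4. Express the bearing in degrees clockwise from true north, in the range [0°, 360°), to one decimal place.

162.1°

PM8: φ = +61.75250°, λ = +117.30639°
IC4: φ = +61.29083°, λ = +117.61611°
Δλ = 0.3097°
y = sin Δλ · cos φ₂ = 0.002597
x = cos φ₁ sin φ₂ − sin φ₁ cos φ₂ cos Δλ = -0.008051
θ = atan2(y, x) = 162.1247° → 162.1247° (mod 360°)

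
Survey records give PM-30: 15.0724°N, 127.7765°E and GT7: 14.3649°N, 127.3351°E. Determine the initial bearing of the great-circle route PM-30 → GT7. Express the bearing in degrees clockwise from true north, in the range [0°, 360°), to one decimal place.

Δλ = -0.4414°
y = sin Δλ · cos φ₂ = -0.007463
x = cos φ₁ sin φ₂ − sin φ₁ cos φ₂ cos Δλ = -0.012340
θ = atan2(y, x) = -148.8363° → 211.1637° (mod 360°)

211.2°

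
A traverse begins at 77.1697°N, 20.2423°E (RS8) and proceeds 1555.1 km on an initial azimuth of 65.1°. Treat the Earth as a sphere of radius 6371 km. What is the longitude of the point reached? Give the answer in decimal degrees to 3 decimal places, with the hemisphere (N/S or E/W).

82.301°E

δ = d/R = 1555.1/6371 = 0.244090 rad
φ₂ = arcsin(sin φ₁ cos δ + cos φ₁ sin δ cos θ)
   = arcsin(0.97503·0.97036 + 0.22206·0.24167·0.42104) = 75.63283°
λ₂ = λ₁ + atan2(sin θ sin δ cos φ₁, cos δ − sin φ₁ sin φ₂) = 82.30071°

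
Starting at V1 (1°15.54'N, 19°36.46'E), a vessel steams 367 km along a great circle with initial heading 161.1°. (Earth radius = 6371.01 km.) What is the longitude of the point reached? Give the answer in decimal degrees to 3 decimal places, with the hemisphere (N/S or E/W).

20.677°E

V1: φ = +1.25900°, λ = +19.60767°
δ = d/R = 367/6371.01 = 0.057605 rad
φ₂ = arcsin(sin φ₁ cos δ + cos φ₁ sin δ cos θ)
   = arcsin(0.02197·0.99834 + 0.99976·0.05757·-0.94609) = -1.86360°
λ₂ = λ₁ + atan2(sin θ sin δ cos φ₁, cos δ − sin φ₁ sin φ₂) = 20.67679°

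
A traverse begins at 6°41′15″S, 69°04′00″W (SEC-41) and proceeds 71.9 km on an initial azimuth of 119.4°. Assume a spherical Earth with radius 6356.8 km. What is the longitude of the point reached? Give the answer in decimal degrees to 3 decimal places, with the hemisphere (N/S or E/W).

SEC-41: φ = -6.68750°, λ = -69.06667°
δ = d/R = 71.9/6356.8 = 0.011311 rad
φ₂ = arcsin(sin φ₁ cos δ + cos φ₁ sin δ cos θ)
   = arcsin(-0.11645·0.99994 + 0.99320·0.01131·-0.49090) = -7.00530°
λ₂ = λ₁ + atan2(sin θ sin δ cos φ₁, cos δ − sin φ₁ sin φ₂) = -68.49783°

68.498°W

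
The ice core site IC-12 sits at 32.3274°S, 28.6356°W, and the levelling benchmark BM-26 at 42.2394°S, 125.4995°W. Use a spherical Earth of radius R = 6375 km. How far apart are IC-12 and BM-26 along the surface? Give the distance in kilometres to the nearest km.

Δφ = -9.9120°,  Δλ = -96.8639°
a = sin²(Δφ/2) + cos φ₁ cos φ₂ sin²(Δλ/2) = 0.357643
c = 2·arcsin(√a) = 1.282089 rad = 73.4583°
d = R·c = 6375 × 1.282089 = 8173.3 km

8173 km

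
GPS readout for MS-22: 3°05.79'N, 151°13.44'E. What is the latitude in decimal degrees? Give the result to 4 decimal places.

3.0965°N

3° + 5.79′/60 = 3 + 0.09650 = 3.0965°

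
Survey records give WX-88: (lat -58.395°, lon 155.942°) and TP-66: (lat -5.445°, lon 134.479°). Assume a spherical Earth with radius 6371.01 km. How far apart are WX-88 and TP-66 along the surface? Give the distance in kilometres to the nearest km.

Δφ = 52.9500°,  Δλ = -21.4630°
a = sin²(Δφ/2) + cos φ₁ cos φ₂ sin²(Δλ/2) = 0.216833
c = 2·arcsin(√a) = 0.968745 rad = 55.5050°
d = R·c = 6371.01 × 0.968745 = 6171.9 km

6172 km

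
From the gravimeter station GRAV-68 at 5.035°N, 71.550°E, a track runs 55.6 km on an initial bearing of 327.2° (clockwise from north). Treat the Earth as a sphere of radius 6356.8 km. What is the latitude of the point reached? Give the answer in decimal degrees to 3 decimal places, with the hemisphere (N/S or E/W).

5.456°N

δ = d/R = 55.6/6356.8 = 0.008747 rad
φ₂ = arcsin(sin φ₁ cos δ + cos φ₁ sin δ cos θ)
   = arcsin(0.08776·0.99996 + 0.99614·0.00875·0.84057) = 5.45618°
λ₂ = λ₁ + atan2(sin θ sin δ cos φ₁, cos δ − sin φ₁ sin φ₂) = 71.27730°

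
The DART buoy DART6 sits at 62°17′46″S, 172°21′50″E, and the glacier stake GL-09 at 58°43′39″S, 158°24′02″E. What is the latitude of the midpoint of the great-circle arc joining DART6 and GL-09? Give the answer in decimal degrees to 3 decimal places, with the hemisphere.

DART6: φ = -62.29611°, λ = +172.36389°
GL-09: φ = -58.72750°, λ = +158.40056°
Bx = cos φ₂ cos Δλ = 0.503769,  By = cos φ₂ sin Δλ = -0.125261
φₘ = atan2(sin φ₁ + sin φ₂, √((cos φ₁ + Bx)² + By²)) = -60.69361°
λₘ = λ₁ + atan2(By, cos φ₁ + Bx) = 164.99571°

60.694°S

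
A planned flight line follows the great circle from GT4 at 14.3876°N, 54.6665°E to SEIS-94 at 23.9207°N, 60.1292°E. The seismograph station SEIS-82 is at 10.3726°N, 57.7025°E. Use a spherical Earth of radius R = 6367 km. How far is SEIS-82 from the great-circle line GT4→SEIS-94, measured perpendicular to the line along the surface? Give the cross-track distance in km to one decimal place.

499.9 km

δ₁₃ = central angle GT4→SEIS-82 = 0.087109 rad  (haversine)
θ₁₃ = bearing GT4→SEIS-82 = 143.213°,  θ₁₂ = bearing GT4→SEIS-94 = 27.573°
dₓₜ = R·arcsin(sin δ₁₃ · sin(θ₁₃ − θ₁₂)) = 6367·arcsin(0.08700·sin(115.641°)) = 499.886 km
|dₓₜ| = 499.886 km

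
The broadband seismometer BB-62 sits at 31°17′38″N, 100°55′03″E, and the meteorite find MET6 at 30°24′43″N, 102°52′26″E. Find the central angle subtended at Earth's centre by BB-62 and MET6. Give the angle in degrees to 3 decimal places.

BB-62: φ = +31.29389°, λ = +100.91750°
MET6: φ = +30.41194°, λ = +102.87389°
Δφ = -0.8819°,  Δλ = 1.9564°
a = sin²(Δφ/2) + cos φ₁ cos φ₂ sin²(Δλ/2) = 0.000274
c = 2·arcsin(√a) = 0.033108 rad = 1.8970°

1.897°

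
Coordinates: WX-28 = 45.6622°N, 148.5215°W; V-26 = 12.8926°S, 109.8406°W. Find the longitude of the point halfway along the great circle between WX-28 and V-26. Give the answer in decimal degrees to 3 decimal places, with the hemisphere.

125.870°W

Bx = cos φ₂ cos Δλ = 0.760959,  By = cos φ₂ sin Δλ = 0.609227
φₘ = atan2(sin φ₁ + sin φ₂, √((cos φ₁ + Bx)² + By²)) = 17.28053°
λₘ = λ₁ + atan2(By, cos φ₁ + Bx) = -125.86962°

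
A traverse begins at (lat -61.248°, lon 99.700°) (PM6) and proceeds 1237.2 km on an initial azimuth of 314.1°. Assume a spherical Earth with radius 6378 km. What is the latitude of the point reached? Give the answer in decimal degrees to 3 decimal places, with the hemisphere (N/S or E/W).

52.725°S

δ = d/R = 1237.2/6378 = 0.193979 rad
φ₂ = arcsin(sin φ₁ cos δ + cos φ₁ sin δ cos θ)
   = arcsin(-0.87671·0.98124 + 0.48102·0.19277·0.69591) = -52.72517°
λ₂ = λ₁ + atan2(sin θ sin δ cos φ₁, cos δ − sin φ₁ sin φ₂) = 86.48722°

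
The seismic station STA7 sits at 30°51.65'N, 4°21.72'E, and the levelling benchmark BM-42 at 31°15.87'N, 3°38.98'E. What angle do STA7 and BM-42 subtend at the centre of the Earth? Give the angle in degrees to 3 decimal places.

0.732°

STA7: φ = +30.86083°, λ = +4.36200°
BM-42: φ = +31.26450°, λ = +3.64967°
Δφ = 0.4037°,  Δλ = -0.7123°
a = sin²(Δφ/2) + cos φ₁ cos φ₂ sin²(Δλ/2) = 0.000041
c = 2·arcsin(√a) = 0.012769 rad = 0.7316°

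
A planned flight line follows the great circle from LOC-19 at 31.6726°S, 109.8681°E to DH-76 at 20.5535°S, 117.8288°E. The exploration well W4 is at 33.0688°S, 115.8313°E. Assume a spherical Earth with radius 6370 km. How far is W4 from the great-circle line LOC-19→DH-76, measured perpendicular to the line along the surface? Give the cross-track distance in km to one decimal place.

554.0 km

δ₁₃ = central angle LOC-19→W4 = 0.091204 rad  (haversine)
θ₁₃ = bearing LOC-19→W4 = 107.078°,  θ₁₂ = bearing LOC-19→DH-76 = 34.581°
dₓₜ = R·arcsin(sin δ₁₃ · sin(θ₁₃ − θ₁₂)) = 6370·arcsin(0.09108·sin(72.497°)) = 553.998 km
|dₓₜ| = 553.998 km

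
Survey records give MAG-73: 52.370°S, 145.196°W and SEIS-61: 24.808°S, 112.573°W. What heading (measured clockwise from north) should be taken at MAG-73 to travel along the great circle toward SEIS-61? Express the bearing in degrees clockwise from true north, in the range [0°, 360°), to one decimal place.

Δλ = 32.6230°
y = sin Δλ · cos φ₂ = 0.489359
x = cos φ₁ sin φ₂ − sin φ₁ cos φ₂ cos Δλ = 0.349294
θ = atan2(y, x) = 54.4816° → 54.4816° (mod 360°)

54.5°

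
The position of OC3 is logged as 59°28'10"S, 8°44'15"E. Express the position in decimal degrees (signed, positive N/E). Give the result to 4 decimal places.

-59.4694°, +8.7375°

lat: 59.4694° S → -59.4694°
lon: 8.7375° E → +8.7375°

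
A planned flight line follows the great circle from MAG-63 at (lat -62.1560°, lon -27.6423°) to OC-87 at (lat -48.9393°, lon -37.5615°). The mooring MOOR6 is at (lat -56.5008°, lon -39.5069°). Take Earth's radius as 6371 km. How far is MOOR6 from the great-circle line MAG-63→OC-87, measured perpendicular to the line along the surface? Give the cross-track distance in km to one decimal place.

386.3 km

δ₁₃ = central angle MAG-63→MOOR6 = 0.144169 rad  (haversine)
θ₁₃ = bearing MAG-63→MOOR6 = 307.830°,  θ₁₂ = bearing MAG-63→OC-87 = 332.777°
dₓₜ = R·arcsin(sin δ₁₃ · sin(θ₁₃ − θ₁₂)) = 6371·arcsin(0.14367·sin(-24.948°)) = -386.308 km
|dₓₜ| = 386.308 km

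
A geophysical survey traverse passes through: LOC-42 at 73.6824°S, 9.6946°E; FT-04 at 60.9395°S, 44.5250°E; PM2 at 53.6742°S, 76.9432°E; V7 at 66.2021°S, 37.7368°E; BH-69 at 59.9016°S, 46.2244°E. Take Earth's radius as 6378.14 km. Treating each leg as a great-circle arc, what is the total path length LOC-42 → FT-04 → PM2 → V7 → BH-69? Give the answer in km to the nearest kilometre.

LOC-42→FT-04: c = 0.314600 rad, d = 2006.56 km
FT-04→PM2: c = 0.326628 rad, d = 2083.28 km
PM2→V7: c = 0.396603 rad, d = 2529.59 km
V7→BH-69: c = 0.128589 rad, d = 820.16 km
Total = 2006.56 + 2083.28 + 2529.59 + 820.16 = 7439.59 km

7440 km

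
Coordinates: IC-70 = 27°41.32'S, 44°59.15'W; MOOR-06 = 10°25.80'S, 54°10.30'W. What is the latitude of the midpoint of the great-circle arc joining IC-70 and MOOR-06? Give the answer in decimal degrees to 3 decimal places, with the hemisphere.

19.116°S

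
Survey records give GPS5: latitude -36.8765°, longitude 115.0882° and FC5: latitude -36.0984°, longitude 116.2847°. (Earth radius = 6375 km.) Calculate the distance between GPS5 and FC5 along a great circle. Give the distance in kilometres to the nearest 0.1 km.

137.7 km

Δφ = 0.7781°,  Δλ = 1.1965°
a = sin²(Δφ/2) + cos φ₁ cos φ₂ sin²(Δλ/2) = 0.000117
c = 2·arcsin(√a) = 0.021594 rad = 1.2372°
d = R·c = 6375 × 0.021594 = 137.7 km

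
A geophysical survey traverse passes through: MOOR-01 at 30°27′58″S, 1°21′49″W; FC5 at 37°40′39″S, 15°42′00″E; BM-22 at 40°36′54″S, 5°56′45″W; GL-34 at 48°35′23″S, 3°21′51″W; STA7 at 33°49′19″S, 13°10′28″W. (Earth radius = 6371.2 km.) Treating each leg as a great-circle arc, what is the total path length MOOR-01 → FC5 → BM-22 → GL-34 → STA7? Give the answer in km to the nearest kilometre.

MOOR-01: φ = -30.46611°, λ = -1.36361°
FC5: φ = -37.67750°, λ = +15.70000°
BM-22: φ = -40.61500°, λ = -5.94583°
GL-34: φ = -48.58972°, λ = -3.36417°
STA7: φ = -33.82194°, λ = -13.17444°
MOOR-01→FC5: c = 0.276343 rad, d = 1760.64 km
FC5→BM-22: c = 0.296659 rad, d = 1890.07 km
BM-22→GL-34: c = 0.142812 rad, d = 909.88 km
GL-34→STA7: c = 0.287585 rad, d = 1832.26 km
Total = 1760.64 + 1890.07 + 909.88 + 1832.26 = 6392.85 km

6393 km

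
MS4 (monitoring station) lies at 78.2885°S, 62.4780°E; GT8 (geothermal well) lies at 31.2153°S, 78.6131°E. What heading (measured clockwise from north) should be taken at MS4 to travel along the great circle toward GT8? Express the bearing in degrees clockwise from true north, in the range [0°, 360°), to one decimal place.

Δλ = 16.1351°
y = sin Δλ · cos φ₂ = 0.237670
x = cos φ₁ sin φ₂ − sin φ₁ cos φ₂ cos Δλ = 0.699238
θ = atan2(y, x) = 18.7728° → 18.7728° (mod 360°)

18.8°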